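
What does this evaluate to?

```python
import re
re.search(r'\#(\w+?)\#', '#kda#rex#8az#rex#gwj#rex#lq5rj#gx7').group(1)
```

'kda'

The match spans [0:5] → '#kda#'.
Captured: group 1 = 'kda'.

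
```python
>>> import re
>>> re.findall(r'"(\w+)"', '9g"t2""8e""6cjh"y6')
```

One capturing group, so `findall` returns just the captured substring from each match — 3 in all.

['t2', '8e', '6cjh']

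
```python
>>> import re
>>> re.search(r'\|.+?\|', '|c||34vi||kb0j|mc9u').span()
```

(0, 3)

Lazy quantifiers expand one character at a time until the remainder of the pattern can match.
`search` walks the string left to right and returns the first match it finds.
The match spans [0:3] → '|c|'.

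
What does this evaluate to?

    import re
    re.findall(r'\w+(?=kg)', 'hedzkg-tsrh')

Lookahead/lookbehind check context without consuming it, so the matched span excludes the asserted characters.
With no groups in the pattern, `findall` gives back each whole match — 1 here.

['hedz']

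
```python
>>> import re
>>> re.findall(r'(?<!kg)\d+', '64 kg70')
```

`(?!…)`/`(?<!…)` only lets a position through if the neighbouring text does NOT match; no characters are consumed.
Since nothing is captured, `findall` lists the 2 matched substrings directly.

['64', '0']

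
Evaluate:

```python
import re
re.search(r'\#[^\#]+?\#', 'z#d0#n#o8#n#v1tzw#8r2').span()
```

(1, 5)

`re.search` tries every starting position until one works.
The match spans [1:5] → '#d0#'.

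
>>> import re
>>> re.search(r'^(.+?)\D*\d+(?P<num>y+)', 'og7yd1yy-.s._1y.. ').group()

'og7y'

This matches anchored at the start of the string; then one or more of any character (lazy) (captured); then zero or more of a non-digit, then one or more of a digit; then one or more of a literal 'y' (captured as 'num').
With the lazy modifier that quantifier settles for the fewest repetitions that let the rest of the pattern succeed (the atoms after it are unaffected and can still be greedy).
Unlike `match`, `search` isn't anchored — it looks for the pattern anywhere in the string.
The match spans [0:4] → 'og7y'.
Captured: group 1 = 'o', group 2 = 'y'.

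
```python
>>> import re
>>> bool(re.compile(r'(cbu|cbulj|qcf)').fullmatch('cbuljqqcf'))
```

False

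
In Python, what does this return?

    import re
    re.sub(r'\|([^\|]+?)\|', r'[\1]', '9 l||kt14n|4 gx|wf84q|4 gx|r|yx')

`\1` in the replacement pulls in group 1's text for each match.

'9 l|[kt14n]4 gx[wf84q]4 gx[r]yx'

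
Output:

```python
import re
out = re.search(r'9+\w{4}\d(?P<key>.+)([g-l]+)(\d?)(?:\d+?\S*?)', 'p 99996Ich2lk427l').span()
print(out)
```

A `+?`/`*?`/`{m,n}?` starts at its minimum and grows only as far as needed for what follows to match.
The match spans [2:15] → '99996Ich2lk42'.

(2, 15)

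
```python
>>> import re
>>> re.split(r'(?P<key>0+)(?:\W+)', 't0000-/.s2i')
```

['t', '0000', 's2i']

The pattern matches one or more of a literal '0' (captured as 'key'); then one or more of a non-word character (non-capturing group).
`re.split` interleaves the captured-group text with the surrounding fragments.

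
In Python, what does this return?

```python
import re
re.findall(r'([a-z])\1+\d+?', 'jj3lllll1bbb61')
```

`\1` has to match the exact text group 1 already captured.
`findall` collects group 1 from each match (3 total).

['j', 'l', 'b']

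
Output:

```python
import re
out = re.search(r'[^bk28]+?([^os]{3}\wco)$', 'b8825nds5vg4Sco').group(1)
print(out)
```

The match spans [4:15] → '5nds5vg4Sco'.
Captured: group 1 = 'vg4Sco'.

vg4Sco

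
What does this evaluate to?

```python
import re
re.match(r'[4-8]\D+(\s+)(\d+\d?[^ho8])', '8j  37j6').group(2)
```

Pattern: a character in [4-8], then one or more of a non-digit; then one or more of whitespace (captured); then one or more of a digit, then optionally a digit, then any character except [ho8] (captured).
`re.match` won't scan ahead — the pattern has to work from the very first character.
The match spans [0:7] → '8j  37j'.
Captured: group 1 = ' ', group 2 = '37j'.

'37j'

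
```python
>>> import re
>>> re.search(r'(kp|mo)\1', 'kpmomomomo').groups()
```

The match spans [2:6] → 'momo'.
Captured: group 1 = 'mo'.

('mo',)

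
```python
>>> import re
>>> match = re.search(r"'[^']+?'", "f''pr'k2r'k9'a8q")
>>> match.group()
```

"'pr'"

The match spans [2:6] → "'pr'".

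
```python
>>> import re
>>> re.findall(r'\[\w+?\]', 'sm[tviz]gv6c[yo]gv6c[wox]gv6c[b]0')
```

['[tviz]', '[yo]', '[wox]', '[b]']

`findall` yields the raw match text (4 of them) because the pattern has no groups.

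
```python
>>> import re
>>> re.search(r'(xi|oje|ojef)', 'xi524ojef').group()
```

Unlike `match`, `search` isn't anchored — it looks for the pattern anywhere in the string.
The match spans [0:2] → 'xi'.
Captured: group 1 = 'xi'.

'xi'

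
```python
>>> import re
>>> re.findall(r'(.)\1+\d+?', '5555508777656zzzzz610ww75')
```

`\1` is not a pattern — it's the concrete string captured by group 1, re-applied verbatim.
Because there's exactly one group, `findall` drops the full match and keeps group 1 from each hit.

['5', '7', 'z', 'w']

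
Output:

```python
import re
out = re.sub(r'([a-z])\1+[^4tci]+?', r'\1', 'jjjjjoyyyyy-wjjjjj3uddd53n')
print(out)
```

jywjud3n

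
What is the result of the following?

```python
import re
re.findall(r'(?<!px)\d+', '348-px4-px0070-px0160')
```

The negative lookaround is zero-width — it rules out positions where the adjacent text would match, without consuming anything.
Scanning left to right: at [0:3] → '348'; at [11:14] → '070'; at [18:21] → '160'.
No capturing groups, so `findall` returns the 3 full match strings.

['348', '070', '160']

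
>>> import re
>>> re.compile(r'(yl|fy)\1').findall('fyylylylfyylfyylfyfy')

`\1` has to match the exact text group 1 already captured.
Because there's exactly one group, `findall` drops the full match and keeps group 1 from each hit.

['yl', 'fy']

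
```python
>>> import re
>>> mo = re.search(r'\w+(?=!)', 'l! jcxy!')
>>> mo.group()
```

'l'

The lookaround is zero-width — it requires the adjacent text to match without consuming it, so the asserted text isn't part of the match.
`search` walks the string left to right and returns the first match it finds.
The match spans [0:1] → 'l'.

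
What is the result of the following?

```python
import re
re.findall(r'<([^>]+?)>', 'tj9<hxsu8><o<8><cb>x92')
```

['hxsu8', 'o<8', 'cb']

With a single group, `findall` returns only what that group captured — 3 items.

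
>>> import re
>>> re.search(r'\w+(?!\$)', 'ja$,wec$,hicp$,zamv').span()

(0, 1)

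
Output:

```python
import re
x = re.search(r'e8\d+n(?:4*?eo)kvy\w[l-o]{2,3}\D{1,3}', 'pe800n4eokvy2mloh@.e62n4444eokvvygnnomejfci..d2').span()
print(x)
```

(1, 19)

The pattern matches the literal 'e8', then one or more of a digit, then the literal 'n'; then zero or more of the literal '4' (lazy), then the literal 'eo' (non-capturing group); then the literal 'kvy', then a word character, then 2 to 3 of a character in [l-o]; then 1 to 3 of a non-digit.
Unlike `match`, `search` isn't anchored — it looks for the pattern anywhere in the string.
The match spans [1:19] → 'e800n4eokvy2mloh@.'.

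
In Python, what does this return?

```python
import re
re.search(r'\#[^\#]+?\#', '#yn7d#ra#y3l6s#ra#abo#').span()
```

The match spans [0:6] → '#yn7d#'.

(0, 6)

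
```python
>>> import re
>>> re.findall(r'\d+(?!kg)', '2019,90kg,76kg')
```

The negative lookahead/lookbehind blocks any match where the forbidden context is present.
Walking the string: at [0:4] → '2019'; at [5:6] → '9'; at [10:11] → '7'.
`findall` yields the raw match text (3 of them) because the pattern has no groups.

['2019', '9', '7']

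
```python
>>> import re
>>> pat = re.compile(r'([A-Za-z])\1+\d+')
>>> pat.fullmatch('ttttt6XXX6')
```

None

For `fullmatch`, every character of the input must be accounted for by the pattern.
Here there's no way to consume every character, so the call returns None.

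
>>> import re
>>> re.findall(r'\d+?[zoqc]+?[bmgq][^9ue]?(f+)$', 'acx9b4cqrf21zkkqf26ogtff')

This matches one or more of a digit (lazy); then one or more of one of [zoqc] (lazy), then one of [bmgq], then optionally any character except [9ue]; then one or more of a literal 'f' (captured); then anchored at the end.
Because there's exactly one group, `findall` drops the full match and keeps group 1 from the one hit.

['ff']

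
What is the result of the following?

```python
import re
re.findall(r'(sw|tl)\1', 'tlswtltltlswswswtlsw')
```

['tl', 'sw']

The backreference `\1` re-matches whatever the first group consumed, character for character.
Matches: at [4:8] match 'tltl', group 1 = 'tl'; at [10:14] match 'swsw', group 1 = 'sw'.
Because there's exactly one group, `findall` drops the full match and keeps group 1 from each hit.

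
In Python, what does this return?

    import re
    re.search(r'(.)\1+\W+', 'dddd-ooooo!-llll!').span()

The backreference `\1` re-matches whatever the first group consumed, character for character.
The match spans [0:5] → 'dddd-'.

(0, 5)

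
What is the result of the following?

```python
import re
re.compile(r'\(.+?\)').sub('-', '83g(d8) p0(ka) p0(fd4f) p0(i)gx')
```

'83g- p0- p0- p0-gx'

A non-greedy quantifier consumes as few characters as it can — just enough that the remainder of the pattern still matches from where it stops; whatever follows it matches normally.
Matches: at [3:7] → '(d8)'; at [10:14] → '(ka)'; at [17:23] → '(fd4f)'; at [26:29] → '(i)'.
Each match is replaced by '-'.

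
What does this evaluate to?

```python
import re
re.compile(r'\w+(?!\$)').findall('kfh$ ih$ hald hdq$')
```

['kf', 'i', 'hald', 'hd']

Because the assertion is negative and zero-width, positions next to the forbidden text are skipped.
Since nothing is captured, `findall` lists the 4 matched substrings directly.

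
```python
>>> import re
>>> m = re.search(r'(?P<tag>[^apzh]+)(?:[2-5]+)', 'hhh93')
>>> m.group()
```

Pattern: one or more of any character except [apzh] (captured as 'tag'); then one or more of a character in [2-5] (non-capturing group).
Unlike `match`, `search` isn't anchored — it looks for the pattern anywhere in the string.
The match spans [3:5] → '93'.
Captured: group 1 = '9'.

'93'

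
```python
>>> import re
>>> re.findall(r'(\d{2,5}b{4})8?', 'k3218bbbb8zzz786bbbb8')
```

This matches 2 to 5 of a digit, then exactly 4 of the literal 'b' (captured); then optionally a literal '8'.
Scanning left to right: at [1:10] match '3218bbbb8', group 1 = '3218bbbb'; at [13:21] match '786bbbb8', group 1 = '786bbbb'.
One capturing group, so `findall` returns just the captured substring from each match — 2 in all.

['3218bbbb', '786bbbb']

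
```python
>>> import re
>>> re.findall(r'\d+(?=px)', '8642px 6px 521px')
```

Because the assertion is zero-width, the text it checks is not consumed and won't appear in the result.
Scanning left to right: at [0:4] → '8642'; at [7:8] → '6'; at [11:14] → '521'.
With no groups in the pattern, `findall` gives back each whole match — 3 here.

['8642', '6', '521']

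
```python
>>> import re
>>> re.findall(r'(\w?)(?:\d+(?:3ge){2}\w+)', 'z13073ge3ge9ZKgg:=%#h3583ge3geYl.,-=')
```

['z', 'h']

The pattern matches optionally a word character (captured); then one or more of a digit, then the literal '3ge' repeated 2 times, then one or more of a word character (non-capturing group).
With a single group, `findall` returns only what that group captured — 2 items.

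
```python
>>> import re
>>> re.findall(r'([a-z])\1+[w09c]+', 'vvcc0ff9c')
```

['v', 'f']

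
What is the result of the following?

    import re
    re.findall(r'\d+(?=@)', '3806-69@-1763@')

The positive lookaround only admits positions where the adjacent text matches; those characters stay outside the span.
Matches: at [5:7] → '69'; at [9:13] → '1763'.
Since nothing is captured, `findall` lists the 2 matched substrings directly.

['69', '1763']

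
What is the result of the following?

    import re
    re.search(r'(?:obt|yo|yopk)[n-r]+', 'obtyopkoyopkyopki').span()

(3, 6)

Alternation isn't longest-match — the leftmost alternative that fits at this position is chosen.
The match spans [3:6] → 'yop'.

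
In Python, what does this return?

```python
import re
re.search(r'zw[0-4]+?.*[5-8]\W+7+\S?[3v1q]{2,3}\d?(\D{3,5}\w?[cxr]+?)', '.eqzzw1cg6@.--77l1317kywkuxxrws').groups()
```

('kywkuxx',)

The match spans [4:28] → 'zw1cg6@.--77l1317kywkuxx'.
Captured: group 1 = 'kywkuxx'.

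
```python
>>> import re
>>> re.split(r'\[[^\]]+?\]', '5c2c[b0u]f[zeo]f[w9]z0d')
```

Matches to split on: at [4:9] → '[b0u]'; at [10:15] → '[zeo]'; at [16:20] → '[w9]'.
`split` removes every match and returns the 4 fragments in between.

['5c2c', 'f', 'f', 'z0d']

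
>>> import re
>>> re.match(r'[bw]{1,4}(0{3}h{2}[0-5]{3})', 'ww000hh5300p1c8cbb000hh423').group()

'ww000hh530'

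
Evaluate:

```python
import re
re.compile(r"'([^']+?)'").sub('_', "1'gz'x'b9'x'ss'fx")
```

'1_x_x_fx'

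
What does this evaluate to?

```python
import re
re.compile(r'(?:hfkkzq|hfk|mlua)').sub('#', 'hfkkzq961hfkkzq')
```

`|` is ordered: at each position the engine commits to the first alternative that works.
Matches: at [0:6] → 'hfkkzq'; at [9:15] → 'hfkkzq'.
Every occurrence is swapped for '#'.

'#961#'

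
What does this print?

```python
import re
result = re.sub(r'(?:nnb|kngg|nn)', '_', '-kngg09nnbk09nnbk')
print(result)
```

The regex engine tests alternatives in the order written; an earlier branch that matches wins even if a later one would match more.
Matches: at [1:5] → 'kngg'; at [7:10] → 'nnb'; at [13:16] → 'nnb'.
`sub` substitutes '_' at each match site.

-_09_k09_k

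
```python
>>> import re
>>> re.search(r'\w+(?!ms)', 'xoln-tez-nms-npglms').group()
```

'xoln'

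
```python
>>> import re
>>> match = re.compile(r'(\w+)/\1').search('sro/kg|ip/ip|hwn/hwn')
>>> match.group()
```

The backreference `\1` re-matches whatever the first group consumed, character for character.
`re.search` tries every starting position until one works.
The match spans [7:12] → 'ip/ip'.
Captured: group 1 = 'ip'.

'ip/ip'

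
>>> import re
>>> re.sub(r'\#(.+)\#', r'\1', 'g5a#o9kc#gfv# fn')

'g5ao9kc#gfv fn'

Each match is replaced using the text its own group 1 captured.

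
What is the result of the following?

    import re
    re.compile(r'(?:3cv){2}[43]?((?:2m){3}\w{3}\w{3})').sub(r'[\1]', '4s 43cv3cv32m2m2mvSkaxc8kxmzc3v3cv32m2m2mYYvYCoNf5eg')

'4s 4[2m2m2mvSkaxc]8kxmzc3v3cv32m2m2mYYvYCoNf5eg'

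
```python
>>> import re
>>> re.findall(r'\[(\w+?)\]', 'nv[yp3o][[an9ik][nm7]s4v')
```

Matches: at [2:8] match '[yp3o]', group 1 = 'yp3o'; at [9:16] match '[an9ik]', group 1 = 'an9ik'; at [16:21] match '[nm7]', group 1 = 'nm7'.
`findall` collects group 1 from each match (3 total).

['yp3o', 'an9ik', 'nm7']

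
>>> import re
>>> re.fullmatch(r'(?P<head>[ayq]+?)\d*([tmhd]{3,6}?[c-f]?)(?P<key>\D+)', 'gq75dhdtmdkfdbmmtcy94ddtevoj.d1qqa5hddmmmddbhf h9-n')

Pattern: one or more of one of [ayq] (lazy) (captured as 'head'); then zero or more of a digit; then 3 to 6 of one of [tmhd] (lazy), then optionally a character in [c-f] (captured); then one or more of a non-digit (captured as 'key').
`re.fullmatch` is like wrapping the pattern in `^…$` (in single-line mode).
Here the string isn't matched end-to-end, so the call returns None.

None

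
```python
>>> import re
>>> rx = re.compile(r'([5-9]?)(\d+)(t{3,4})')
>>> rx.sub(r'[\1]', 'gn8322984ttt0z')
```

'gn[8]0z'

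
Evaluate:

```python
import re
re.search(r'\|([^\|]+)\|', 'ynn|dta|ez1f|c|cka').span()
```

(3, 8)

`search` walks the string left to right and returns the first match it finds.
The match spans [3:8] → '|dta|'.
Captured: group 1 = 'dta'.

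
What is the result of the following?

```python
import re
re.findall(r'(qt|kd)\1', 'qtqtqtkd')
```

After group 1 captures some text, `\1` only succeeds where that same text appears again.
Scanning left to right: at [0:4] match 'qtqt', group 1 = 'qt'.
With a single group, `findall` returns only what that group captured — 1 item.

['qt']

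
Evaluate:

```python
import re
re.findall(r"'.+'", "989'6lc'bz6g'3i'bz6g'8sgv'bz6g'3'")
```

["'6lc'bz6g'3i'bz6g'8sgv'bz6g'3'"]

Walking the string: at [3:33] → "'6lc'bz6g'3i'bz6g'8sgv'bz6g'3'".
With no groups in the pattern, `findall` gives back each whole match — 1 here.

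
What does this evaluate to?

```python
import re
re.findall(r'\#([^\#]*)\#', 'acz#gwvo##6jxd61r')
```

Because there's exactly one group, `findall` drops the full match and keeps group 1 from the one hit.

['gwvo']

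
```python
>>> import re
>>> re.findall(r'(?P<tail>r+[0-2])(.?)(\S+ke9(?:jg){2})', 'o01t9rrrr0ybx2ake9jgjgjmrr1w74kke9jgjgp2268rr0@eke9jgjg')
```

Pattern: one or more of the literal 'r', then a character in [0-2] (captured as 'tail'); then optionally any character (captured); then one or more of a non-whitespace character, then the literal 'ke9', then the literal 'jg' repeated 2 times (captured).
Scanning left to right: at [5:55] match 'rrrr0ybx2ake9jgjgjmrr1w74kke9jgjgp2268rr0@eke9jgjg', groups = ('rrrr0', 'y', 'bx2ake9jgjgjmrr1w74kke9jgjgp2268rr0@eke9jgjg').
With 3 capturing groups, `findall` returns a 3-tuple per match.

[('rrrr0', 'y', 'bx2ake9jgjgjmrr1w74kke9jgjgp2268rr0@eke9jgjg')]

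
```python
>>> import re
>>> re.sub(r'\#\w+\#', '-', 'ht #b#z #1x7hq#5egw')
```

`sub` substitutes '-' at each match site.

'ht -z -5egw'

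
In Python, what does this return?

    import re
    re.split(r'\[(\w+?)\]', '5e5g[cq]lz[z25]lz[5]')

['5e5g', 'cq', 'lz', 'z25', 'lz', '5', '']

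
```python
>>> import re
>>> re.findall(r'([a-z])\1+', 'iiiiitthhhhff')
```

['i', 't', 'h', 'f']

The backreference `\1` re-matches whatever the first group consumed, character for character.
Matches: at [0:5] match 'iiiii', group 1 = 'i'; at [5:7] match 'tt', group 1 = 't'; at [7:11] match 'hhhh', group 1 = 'h'; at [11:13] match 'ff', group 1 = 'f'.
Because there's exactly one group, `findall` drops the full match and keeps group 1 from each hit.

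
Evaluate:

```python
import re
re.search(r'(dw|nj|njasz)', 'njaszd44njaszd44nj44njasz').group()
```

'nj'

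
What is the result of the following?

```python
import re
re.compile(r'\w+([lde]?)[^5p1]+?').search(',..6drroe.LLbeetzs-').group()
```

'6drroe.'

This matches one or more of a word character; then optionally one of [lde] (captured); then one or more of any character except [5p1] (lazy).
Unlike `match`, `search` isn't anchored — it looks for the pattern anywhere in the string.
The match spans [3:10] → '6drroe.'.
Captured: group 1 = ''.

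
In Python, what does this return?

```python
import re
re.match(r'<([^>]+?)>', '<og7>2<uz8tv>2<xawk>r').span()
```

`re.match` only tries the pattern at the start of the string.
The match spans [0:5] → '<og7>'.
Captured: group 1 = 'og7'.

(0, 5)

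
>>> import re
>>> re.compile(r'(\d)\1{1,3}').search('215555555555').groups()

('5',)

The match spans [2:6] → '5555'.
Captured: group 1 = '5'.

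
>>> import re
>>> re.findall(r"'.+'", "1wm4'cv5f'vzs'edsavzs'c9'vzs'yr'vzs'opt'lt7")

["'cv5f'vzs'edsavzs'c9'vzs'yr'vzs'opt'"]

With no groups in the pattern, `findall` gives back each whole match — 1 here.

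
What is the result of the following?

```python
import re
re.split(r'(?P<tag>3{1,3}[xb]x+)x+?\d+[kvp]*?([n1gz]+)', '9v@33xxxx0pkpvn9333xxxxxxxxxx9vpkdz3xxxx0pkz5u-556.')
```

['9v@', '33xxx', 'n', '9333xxxxxxxxxx9vpkdz', '3xxx', 'z', '5u-556.']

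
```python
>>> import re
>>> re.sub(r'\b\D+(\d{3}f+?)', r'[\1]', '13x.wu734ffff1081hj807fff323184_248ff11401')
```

Pattern: a word boundary (`\b`, zero-width); then one or more of a non-digit; then exactly 3 of a digit, then one or more of a literal 'f' (lazy) (captured).
Matches: at [3:10] → '.wu734f'.
Each match is replaced using the text its own group 1 captured.

'13x[734f]fff1081hj807fff323184_248ff11401'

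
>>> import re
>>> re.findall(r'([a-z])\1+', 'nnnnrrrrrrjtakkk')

After group 1 captures some text, `\1` only succeeds where that same text appears again.
Scanning left to right: at [0:4] match 'nnnn', group 1 = 'n'; at [4:10] match 'rrrrrr', group 1 = 'r'; at [13:16] match 'kkk', group 1 = 'k'.
`findall` collects group 1 from each match (3 total).

['n', 'r', 'k']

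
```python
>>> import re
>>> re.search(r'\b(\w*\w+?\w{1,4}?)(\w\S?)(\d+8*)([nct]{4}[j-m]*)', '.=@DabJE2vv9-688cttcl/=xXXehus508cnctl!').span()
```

(3, 21)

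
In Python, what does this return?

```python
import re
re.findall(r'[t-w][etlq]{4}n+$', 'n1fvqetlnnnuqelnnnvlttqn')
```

['vlttqn']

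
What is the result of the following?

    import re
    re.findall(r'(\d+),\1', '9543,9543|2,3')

`\1` is not a pattern — it's the concrete string captured by group 1, re-applied verbatim.
With a single group, `findall` returns only what that group captured — 1 item.

['9543']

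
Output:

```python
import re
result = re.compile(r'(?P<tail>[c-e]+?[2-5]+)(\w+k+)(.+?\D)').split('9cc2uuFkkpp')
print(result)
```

['9', 'cc2', 'uuFkk', 'pp', '']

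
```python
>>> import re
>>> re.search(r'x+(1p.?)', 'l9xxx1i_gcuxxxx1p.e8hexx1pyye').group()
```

Pattern: one or more of a literal 'x'; then the literal '1p', then optionally any character (captured).
Unlike `match`, `search` isn't anchored — it looks for the pattern anywhere in the string.
The match spans [11:18] → 'xxxx1p.'.
Captured: group 1 = '1p.'.

'xxxx1p.'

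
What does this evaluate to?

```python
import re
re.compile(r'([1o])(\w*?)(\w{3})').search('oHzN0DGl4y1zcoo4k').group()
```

The `?` after the quantifier makes it lazy — it takes as little as possible before letting the rest of the pattern try.
The match spans [0:4] → 'oHzN'.

'oHzN'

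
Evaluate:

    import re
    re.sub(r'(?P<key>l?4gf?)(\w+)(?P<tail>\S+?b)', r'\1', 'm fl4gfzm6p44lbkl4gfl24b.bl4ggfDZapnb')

'm fl4gfl4g'

The pattern matches optionally a literal 'l', then the literal '4g', then optionally a literal 'f' (captured as 'key'); then one or more of a word character (captured); then one or more of a non-whitespace character (lazy), then the literal 'b' (captured as 'tail').
Because the quantifier is non-greedy, it stops expanding at the earliest point where the rest of the pattern can succeed.
Matches: at [3:26] → 'l4gfzm6p44lbkl4gfl24b.b'; at [26:37] → 'l4ggfDZapnb'.
`\1` in the replacement pulls in group 1's text for each match.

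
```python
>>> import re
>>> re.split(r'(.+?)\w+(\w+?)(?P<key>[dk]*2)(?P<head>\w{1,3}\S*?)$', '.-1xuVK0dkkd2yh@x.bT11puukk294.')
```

['', '.-', 'd', '2', 'yh@x.bT11puukk294.', '']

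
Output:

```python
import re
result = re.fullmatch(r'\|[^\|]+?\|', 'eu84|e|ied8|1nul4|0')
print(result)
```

For `fullmatch`, every character of the input must be accounted for by the pattern.
Here there's no way to consume every character, so the call returns None.

None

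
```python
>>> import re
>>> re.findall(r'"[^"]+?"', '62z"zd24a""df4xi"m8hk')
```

Matches: at [3:10] → '"zd24a"'; at [10:17] → '"df4xi"'.
`findall` yields the raw match text (2 of them) because the pattern has no groups.

['"zd24a"', '"df4xi"']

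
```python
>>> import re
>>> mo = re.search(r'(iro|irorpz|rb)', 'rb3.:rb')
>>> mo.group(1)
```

'rb'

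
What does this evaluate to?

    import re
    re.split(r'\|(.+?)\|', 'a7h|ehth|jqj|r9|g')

['a7h', 'ehth', 'jqj', 'r9', 'g']

With a capturing group present, the delimiter's captured portion is kept in the result list.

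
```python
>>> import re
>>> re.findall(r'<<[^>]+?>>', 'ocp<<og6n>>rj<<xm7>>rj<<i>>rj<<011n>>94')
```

Since nothing is captured, `findall` lists the 4 matched substrings directly.

['<<og6n>>', '<<xm7>>', '<<i>>', '<<011n>>']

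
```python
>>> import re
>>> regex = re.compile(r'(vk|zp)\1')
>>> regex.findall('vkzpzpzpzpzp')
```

['zp', 'zp']

`\1` has to match the exact text group 1 already captured.
Scanning left to right: at [2:6] match 'zpzp', group 1 = 'zp'; at [6:10] match 'zpzp', group 1 = 'zp'.
With a single group, `findall` returns only what that group captured — 2 items.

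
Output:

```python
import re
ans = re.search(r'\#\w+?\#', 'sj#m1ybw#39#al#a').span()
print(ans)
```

(2, 9)

Unlike `match`, `search` isn't anchored — it looks for the pattern anywhere in the string.
The match spans [2:9] → '#m1ybw#'.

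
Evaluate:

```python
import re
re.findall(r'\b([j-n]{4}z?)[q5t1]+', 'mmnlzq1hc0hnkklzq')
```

Pattern: a word boundary (`\b`, zero-width); then exactly 4 of a character in [j-n], then optionally a literal 'z' (captured); then one or more of one of [q5t1].
Matches: at [0:7] match 'mmnlzq1', group 1 = 'mmnlz'.
One capturing group, so `findall` returns just the captured substring from the one match — 1 in all.

['mmnlz']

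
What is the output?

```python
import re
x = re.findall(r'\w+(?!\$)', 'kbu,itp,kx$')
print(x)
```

['kbu', 'itp', 'k']

A negative assertion filters positions out without eating any characters.
Scanning left to right: at [0:3] → 'kbu'; at [4:7] → 'itp'; at [8:9] → 'k'.
Since nothing is captured, `findall` lists the 3 matched substrings directly.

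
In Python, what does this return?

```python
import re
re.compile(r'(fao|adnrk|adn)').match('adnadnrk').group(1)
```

`re.match` won't scan ahead — the pattern has to work from the very first character.
The match spans [0:3] → 'adn'.
Captured: group 1 = 'adn'.

'adn'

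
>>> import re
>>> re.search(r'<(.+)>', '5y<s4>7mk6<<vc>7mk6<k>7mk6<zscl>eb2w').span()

(2, 32)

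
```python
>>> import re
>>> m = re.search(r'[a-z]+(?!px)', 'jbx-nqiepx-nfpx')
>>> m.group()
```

'jbx'

The negative lookahead/lookbehind blocks any match where the forbidden context is present.
The match spans [0:3] → 'jbx'.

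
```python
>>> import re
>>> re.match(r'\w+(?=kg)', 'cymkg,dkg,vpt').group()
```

The positive lookaround only admits positions where the adjacent text matches; those characters stay outside the span.
With `match`, the pattern is implicitly anchored at the beginning.
The match spans [0:3] → 'cym'.

'cym'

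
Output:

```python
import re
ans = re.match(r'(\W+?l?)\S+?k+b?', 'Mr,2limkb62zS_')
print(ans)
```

None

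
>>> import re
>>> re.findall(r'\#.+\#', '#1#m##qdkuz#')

Walking the string: at [0:12] → '#1#m##qdkuz#'.
`findall` yields the raw match text (1 of them) because the pattern has no groups.

['#1#m##qdkuz#']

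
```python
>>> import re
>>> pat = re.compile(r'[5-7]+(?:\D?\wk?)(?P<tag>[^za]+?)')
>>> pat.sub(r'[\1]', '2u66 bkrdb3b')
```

'2u[r]db3b'

The pattern matches one or more of a character in [5-7]; then optionally a non-digit, then a word character, then optionally a literal 'k' (non-capturing group); then one or more of any character except [za] (lazy) (captured as 'tag').
Matches: at [2:8] → '66 bkr'.
`\1` in the replacement pulls in group 1's text for each match.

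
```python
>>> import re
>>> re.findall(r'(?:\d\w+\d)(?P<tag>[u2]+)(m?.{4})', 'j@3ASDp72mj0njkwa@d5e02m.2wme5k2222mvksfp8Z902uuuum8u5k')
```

Pattern: a digit, then one or more of a word character, then a digit (non-capturing group); then one or more of one of [u2] (captured as 'tag'); then optionally the literal 'm', then exactly 4 of any character (captured).
Multiple groups make `findall` return tuples — one 2-tuple for each match.

[('2', 'mj0nj'), ('2', 'm.2wm'), ('uuuu', 'm8u5k')]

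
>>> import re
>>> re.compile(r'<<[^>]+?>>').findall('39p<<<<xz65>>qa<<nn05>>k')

['<<<<xz65>>', '<<nn05>>']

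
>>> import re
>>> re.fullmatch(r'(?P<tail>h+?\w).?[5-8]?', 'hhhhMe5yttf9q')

This matches one or more of the literal 'h' (lazy), then a word character (captured as 'tail'); then optionally any character, then optionally a character in [5-8].
For `fullmatch`, every character of the input must be accounted for by the pattern.
Here the string isn't matched end-to-end, so the call returns None.

None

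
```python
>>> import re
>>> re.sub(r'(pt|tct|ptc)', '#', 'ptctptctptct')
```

'#ct#ct#ct'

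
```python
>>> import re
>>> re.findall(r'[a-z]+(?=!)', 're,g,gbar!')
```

The lookaround is zero-width — it requires the adjacent text to match without consuming it, so the asserted text isn't part of the match.
Scanning left to right: at [5:9] → 'gbar'.
No capturing groups, so `findall` returns the 1 full match string.

['gbar']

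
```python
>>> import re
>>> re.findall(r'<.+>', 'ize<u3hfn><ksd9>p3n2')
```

Matches: at [3:16] → '<u3hfn><ksd9>'.
No capturing groups, so `findall` returns the 1 full match string.

['<u3hfn><ksd9>']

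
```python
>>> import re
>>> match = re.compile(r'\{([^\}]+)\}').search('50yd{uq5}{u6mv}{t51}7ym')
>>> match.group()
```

'{uq5}'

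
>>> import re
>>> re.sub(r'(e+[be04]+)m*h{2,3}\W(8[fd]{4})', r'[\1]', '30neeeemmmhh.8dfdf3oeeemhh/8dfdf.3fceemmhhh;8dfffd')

Pattern: one or more of the literal 'e', then one or more of one of [be04] (captured); then zero or more of a literal 'm'; then 2 to 3 of the literal 'h', then a non-word character; then a literal '8', then exactly 4 of one of [fd] (captured).
Matches: at [3:18] → 'eeeemmmhh.8dfdf'; at [20:32] → 'eeemhh/8dfdf'; at [36:49] → 'eemmhhh;8dfff'.
Each match is replaced using the text its own group 1 captured.

'30n[eeee]3o[eee].3fc[ee]d'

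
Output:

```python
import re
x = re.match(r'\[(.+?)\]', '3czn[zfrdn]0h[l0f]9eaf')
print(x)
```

None

`match` is anchored at position 0; if the pattern doesn't fit there, it returns None.
Here the string doesn't start with a match, so the call returns None.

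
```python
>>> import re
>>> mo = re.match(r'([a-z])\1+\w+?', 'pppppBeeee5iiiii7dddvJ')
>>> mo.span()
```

(0, 6)

`re.match` won't scan ahead — the pattern has to work from the very first character.
The match spans [0:6] → 'pppppB'.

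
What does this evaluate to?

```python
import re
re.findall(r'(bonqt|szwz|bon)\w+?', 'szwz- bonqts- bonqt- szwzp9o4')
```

`|` is ordered: at each position the engine commits to the first alternative that works.
Walking the string: at [6:12] match 'bonqts', group 1 = 'bonqt'; at [14:18] match 'bonq', group 1 = 'bon'; at [21:26] match 'szwzp', group 1 = 'szwz'.
Because there's exactly one group, `findall` drops the full match and keeps group 1 from each hit.

['bonqt', 'bon', 'szwz']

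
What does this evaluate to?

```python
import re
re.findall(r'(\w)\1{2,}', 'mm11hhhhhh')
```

The backreference `\1` re-matches whatever the first group consumed, character for character.
Matches: at [4:10] match 'hhhhhh', group 1 = 'h'.
One capturing group, so `findall` returns just the captured substring from the one match — 1 in all.

['h']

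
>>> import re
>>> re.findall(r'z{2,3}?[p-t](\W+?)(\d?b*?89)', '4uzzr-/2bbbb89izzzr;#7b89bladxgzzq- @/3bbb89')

[('-/', '2bbbb89'), (';#', '7b89'), ('- @/', '3bbb89')]

The pattern matches 2 to 3 of a literal 'z' (lazy), then a character in [p-t]; then one or more of a non-word character (lazy) (captured); then optionally a digit, then zero or more of the literal 'b' (lazy), then the literal '89' (captured).
Walking the string: at [2:14] match 'zzr-/2bbbb89', groups = ('-/', '2bbbb89'); at [15:25] match 'zzzr;#7b89', groups = (';#', '7b89'); at [31:44] match 'zzq- @/3bbb89', groups = ('- @/', '3bbb89').
`findall` packs the 2 group values into a tuple for every match.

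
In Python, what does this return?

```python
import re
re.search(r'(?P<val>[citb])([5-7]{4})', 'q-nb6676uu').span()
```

This matches one of [citb] (captured as 'val'); then exactly 4 of a character in [5-7] (captured).
The match spans [3:8] → 'b6676'.

(3, 8)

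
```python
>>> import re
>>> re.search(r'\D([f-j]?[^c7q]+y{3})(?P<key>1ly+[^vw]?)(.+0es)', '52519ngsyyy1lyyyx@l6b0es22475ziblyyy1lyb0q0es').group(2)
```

'1lyyyx'

The match spans [5:45] → 'ngsyyy1lyyyx@l6b0es22475ziblyyy1lyb0q0es'.
Captured: group 1 = 'gsyyy', group 2 = '1lyyyx', group 3 = '@l6b0es22475ziblyyy1lyb0q0es'.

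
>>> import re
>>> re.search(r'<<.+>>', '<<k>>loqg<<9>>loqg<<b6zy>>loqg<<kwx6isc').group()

'<<k>>loqg<<9>>loqg<<b6zy>>'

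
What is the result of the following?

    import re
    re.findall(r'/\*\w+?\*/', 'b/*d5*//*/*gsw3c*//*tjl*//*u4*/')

['/*d5*/', '/*gsw3c*/', '/*tjl*/', '/*u4*/']

Walking the string: at [1:7] → '/*d5*/'; at [9:18] → '/*gsw3c*/'; at [18:25] → '/*tjl*/'; at [25:31] → '/*u4*/'.
With no groups in the pattern, `findall` gives back each whole match — 4 here.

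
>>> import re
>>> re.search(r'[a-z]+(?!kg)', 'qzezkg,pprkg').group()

`(?!…)`/`(?<!…)` only lets a position through if the neighbouring text does NOT match; no characters are consumed.
Unlike `match`, `search` isn't anchored — it looks for the pattern anywhere in the string.
The match spans [0:6] → 'qzezkg'.

'qzezkg'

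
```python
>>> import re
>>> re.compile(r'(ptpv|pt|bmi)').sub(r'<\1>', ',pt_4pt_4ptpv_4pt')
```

The regex engine tests alternatives in the order written; an earlier branch that matches wins even if a later one would match more.
The replacement refers to a captured group, so each match is rewritten using its own captured text.

',<pt>_4<pt>_4<ptpv>_4<pt>'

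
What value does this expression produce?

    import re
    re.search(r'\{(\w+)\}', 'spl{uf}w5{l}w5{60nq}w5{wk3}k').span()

(3, 7)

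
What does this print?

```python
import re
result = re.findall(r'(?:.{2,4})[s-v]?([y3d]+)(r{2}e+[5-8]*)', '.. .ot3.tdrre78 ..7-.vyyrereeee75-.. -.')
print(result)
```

[('d', 'rre78')]

Pattern: 2 to 4 of any character (non-capturing group); then optionally a character in [s-v]; then one or more of one of [y3d] (captured); then exactly 2 of the literal 'r', then one or more of a literal 'e', then zero or more of a character in [5-8] (captured).
Walking the string: at [4:15] match 'ot3.tdrre78', groups = ('d', 'rre78').
2 groups means the one result is a tuple of 2 captured strings — 1 here.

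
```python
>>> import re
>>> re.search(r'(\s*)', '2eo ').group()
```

''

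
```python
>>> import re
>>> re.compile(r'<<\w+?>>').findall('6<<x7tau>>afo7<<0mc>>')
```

['<<x7tau>>', '<<0mc>>']

Since nothing is captured, `findall` lists the 2 matched substrings directly.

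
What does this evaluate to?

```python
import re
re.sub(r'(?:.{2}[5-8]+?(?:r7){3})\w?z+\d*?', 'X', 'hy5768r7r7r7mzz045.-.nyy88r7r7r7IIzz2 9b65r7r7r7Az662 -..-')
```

The pattern matches exactly 2 of any character, then one or more of a character in [5-8] (lazy), then the literal 'r7' repeated 3 times (non-capturing group); then optionally a word character, then one or more of the literal 'z', then zero or more of a digit (lazy).
The `?` after the quantifier makes it lazy — it takes as little as possible before letting the rest of the pattern try.
Matches: at [0:15] → 'hy5768r7r7r7mzz'; at [38:50] → '9b65r7r7r7Az'.
Each match is replaced by 'X'.

'X045.-.nyy88r7r7r7IIzz2 X662 -..-'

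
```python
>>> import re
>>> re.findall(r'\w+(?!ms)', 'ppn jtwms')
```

['ppn', 'jtwms']

A negative assertion filters positions out without eating any characters.
Walking the string: at [0:3] → 'ppn'; at [4:9] → 'jtwms'.
`findall` yields the raw match text (2 of them) because the pattern has no groups.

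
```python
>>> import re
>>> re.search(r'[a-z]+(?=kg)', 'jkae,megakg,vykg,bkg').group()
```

'mega'

The `(?=…)`/`(?<=…)` assertion just peeks at neighbouring text; it doesn't advance the match position.
Unlike `match`, `search` isn't anchored — it looks for the pattern anywhere in the string.
The match spans [5:9] → 'mega'.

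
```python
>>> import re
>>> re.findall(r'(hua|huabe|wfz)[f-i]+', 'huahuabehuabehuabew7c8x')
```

['hua', 'huabe']

Matches: at [0:4] match 'huah', group 1 = 'hua'; at [8:14] match 'huabeh', group 1 = 'huabe'.
`findall` collects group 1 from each match (2 total).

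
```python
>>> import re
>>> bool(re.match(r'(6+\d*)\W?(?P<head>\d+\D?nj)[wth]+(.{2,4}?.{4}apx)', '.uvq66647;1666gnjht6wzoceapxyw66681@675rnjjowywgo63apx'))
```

`re.match` won't scan ahead — the pattern has to work from the very first character.
Here position 0 doesn't satisfy it, so the call returns None, and `bool(None)` is False.

False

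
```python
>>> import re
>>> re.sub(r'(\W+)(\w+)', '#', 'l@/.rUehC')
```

'l#'

The pattern matches one or more of a non-word character (captured); then one or more of a word character (captured).
Matches: at [1:9] → '@/.rUehC'.
Each match is replaced by '#'.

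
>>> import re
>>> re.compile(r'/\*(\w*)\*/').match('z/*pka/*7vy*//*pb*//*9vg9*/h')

None

`match` is anchored at position 0; if the pattern doesn't fit there, it returns None.
Here position 0 doesn't satisfy it, so the call returns None.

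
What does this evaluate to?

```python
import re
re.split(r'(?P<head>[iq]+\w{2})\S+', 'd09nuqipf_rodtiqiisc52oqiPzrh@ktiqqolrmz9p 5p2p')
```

Pattern: one or more of one of [iq], then exactly 2 of a word character (captured as 'head'); then one or more of a non-whitespace character.
Matches to split on: at [5:42] → 'qipf_rodtiqiisc52oqiPzrh@ktiqqolrmz9p'.
Because the pattern has a capturing group, `split` also inserts each captured text between the pieces.

['d09nu', 'qipf', ' 5p2p']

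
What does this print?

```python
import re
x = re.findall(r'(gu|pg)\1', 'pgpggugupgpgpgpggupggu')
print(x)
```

`\1` is not a pattern — it's the concrete string captured by group 1, re-applied verbatim.
Scanning left to right: at [0:4] match 'pgpg', group 1 = 'pg'; at [4:8] match 'gugu', group 1 = 'gu'; at [8:12] match 'pgpg', group 1 = 'pg'; at [12:16] match 'pgpg', group 1 = 'pg'.
Because there's exactly one group, `findall` drops the full match and keeps group 1 from each hit.

['pg', 'gu', 'pg', 'pg']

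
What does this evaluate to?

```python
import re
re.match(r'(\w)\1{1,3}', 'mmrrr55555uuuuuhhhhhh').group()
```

'mm'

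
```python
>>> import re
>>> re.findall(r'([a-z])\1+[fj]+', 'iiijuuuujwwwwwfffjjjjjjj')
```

['i', 'u', 'w']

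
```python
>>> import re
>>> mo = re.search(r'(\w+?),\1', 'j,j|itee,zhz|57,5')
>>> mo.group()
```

'j,j'

`\1` has to match the exact text group 1 already captured.
The match spans [0:3] → 'j,j'.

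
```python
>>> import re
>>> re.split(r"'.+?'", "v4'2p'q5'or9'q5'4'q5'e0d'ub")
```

['v4', 'q5', 'q5', 'q5', 'ub']

Lazy quantifiers expand one character at a time until the remainder of the pattern can match.
`split` removes every match and returns the 5 fragments in between.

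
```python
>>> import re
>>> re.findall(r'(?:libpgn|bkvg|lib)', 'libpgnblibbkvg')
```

['libpgn', 'lib', 'bkvg']

`|` is ordered: at each position the engine commits to the first alternative that works.
Matches: at [0:6] → 'libpgn'; at [7:10] → 'lib'; at [10:14] → 'bkvg'.
No capturing groups, so `findall` returns the 3 full match strings.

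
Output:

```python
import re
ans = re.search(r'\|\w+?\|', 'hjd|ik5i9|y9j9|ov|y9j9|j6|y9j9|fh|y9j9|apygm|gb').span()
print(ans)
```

The match spans [3:10] → '|ik5i9|'.

(3, 10)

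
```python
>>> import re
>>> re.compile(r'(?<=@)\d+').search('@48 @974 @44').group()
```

The lookaround is zero-width — it requires the adjacent text to match without consuming it, so the asserted text isn't part of the match.
The match spans [1:3] → '48'.

'48'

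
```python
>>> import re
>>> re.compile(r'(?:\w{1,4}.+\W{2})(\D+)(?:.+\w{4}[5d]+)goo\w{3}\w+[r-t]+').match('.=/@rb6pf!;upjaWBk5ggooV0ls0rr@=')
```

Pattern: 1 to 4 of a word character, then one or more of any character, then exactly 2 of a non-word character (non-capturing group); then one or more of a non-digit (captured); then one or more of any character, then exactly 4 of a word character, then one or more of one of [5d] (non-capturing group); then a literal 'g', then the literal 'oo', then exactly 3 of a word character; then one or more of a word character, then one or more of a character in [r-t].
`re.match` only tries the pattern at the start of the string.
Here the string doesn't start with a match, so the call returns None.

None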